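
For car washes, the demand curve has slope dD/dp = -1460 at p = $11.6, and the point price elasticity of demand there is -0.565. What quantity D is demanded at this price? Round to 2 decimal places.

29975.22

Ed = (dD/dp)·(p/D) ⇒ D = (dD/dp)·p/Ed = (-1460)·11.6/(-0.565) = 29975.2212…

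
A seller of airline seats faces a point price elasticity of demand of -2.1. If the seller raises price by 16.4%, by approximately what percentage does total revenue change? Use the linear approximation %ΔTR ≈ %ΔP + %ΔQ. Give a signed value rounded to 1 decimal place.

%ΔQ ≈ Ed × %ΔP = (-2.1) × (+16.4%) = -34.4400%
%ΔTR ≈ %ΔP + %ΔQ = (+16.4%) + (-34.4400%) = -18.0400%

-18.0%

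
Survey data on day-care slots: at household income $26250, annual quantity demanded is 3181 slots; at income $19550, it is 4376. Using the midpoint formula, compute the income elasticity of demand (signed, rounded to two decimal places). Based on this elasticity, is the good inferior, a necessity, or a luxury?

-1.08; inferior

%ΔQ = (4376 − 3181)/[( 3181 + 4376)/2] = 1195/3778.5 = 0.316263…
%ΔIncome = (19550 − 26250)/[( 26250 + 19550)/2] = -6700/22900 = -0.292576…
E_income = (1195/3778.5) / (-6700/22900) = -1.0809…
E_income < 0 ⇒ inferior good.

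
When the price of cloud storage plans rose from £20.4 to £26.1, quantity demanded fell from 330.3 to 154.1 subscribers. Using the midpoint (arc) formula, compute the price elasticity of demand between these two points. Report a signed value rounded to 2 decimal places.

%ΔQ = (154.1 − 330.3) / [(330.3 + 154.1)/2] = -176.2/242.2 = -0.727497…
%ΔP = (26.1 − 20.4) / [(20.4 + 26.1)/2] = 5.7/23.25 = 0.245161…
Arc Ed = %ΔQ / %ΔP = (-176.2/242.2) / (5.7/23.25) = -2.9674…

-2.97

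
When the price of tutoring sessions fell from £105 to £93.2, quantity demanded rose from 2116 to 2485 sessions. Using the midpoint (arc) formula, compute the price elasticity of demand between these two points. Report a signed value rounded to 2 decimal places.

-1.35

%ΔQ = (2485 − 2116) / [(2116 + 2485)/2] = 369/2300.5 = 0.160399…
%ΔP = (93.2 − 105) / [(105 + 93.2)/2] = -11.8/99.1 = -0.119071…
Arc Ed = %ΔQ / %ΔP = (369/2300.5) / (-11.8/99.1) = -1.3470…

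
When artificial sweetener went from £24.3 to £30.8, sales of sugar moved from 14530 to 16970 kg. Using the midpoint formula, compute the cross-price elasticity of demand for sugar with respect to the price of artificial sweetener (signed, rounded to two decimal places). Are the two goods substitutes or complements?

%ΔQ_{sugar} = (16970 − 14530)/avg = 2440/15750 = 0.154920…
%ΔP_{artificial sweetener} = (30.8 − 24.3)/avg = 6.5/27.55 = 0.235934…
E_cross = (2440/15750) / (6.5/27.55) = 0.6566…
E_cross > 0 ⇒ the goods are substitutes.

0.66; substitutes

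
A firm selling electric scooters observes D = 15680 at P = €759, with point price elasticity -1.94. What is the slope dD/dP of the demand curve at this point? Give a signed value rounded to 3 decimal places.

Ed = (dD/dP)·(P/D) ⇒ dD/dP = Ed·D/P = (-1.94)·15680/759 = -40.07799…

-40.078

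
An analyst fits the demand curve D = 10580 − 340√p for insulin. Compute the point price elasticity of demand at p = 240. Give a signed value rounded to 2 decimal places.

-0.50

dD/dp = −340/(2√p) = -10.9735. At p = 240, D = 5312.74.
Ed = (dD/dp)·(p/D) = (-10.9735) × (240/5312.74) = -0.4957…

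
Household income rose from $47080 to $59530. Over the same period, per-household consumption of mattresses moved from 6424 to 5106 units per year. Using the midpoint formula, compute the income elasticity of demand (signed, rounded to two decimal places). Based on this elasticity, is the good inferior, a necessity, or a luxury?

%ΔQ = (5106 − 6424)/[( 6424 + 5106)/2] = -1318/5765 = -0.228620…
%ΔIncome = (59530 − 47080)/[( 47080 + 59530)/2] = 12450/53305 = 0.233561…
E_income = (-1318/5765) / (12450/53305) = -0.9788…
E_income < 0 ⇒ inferior good.

-0.98; inferior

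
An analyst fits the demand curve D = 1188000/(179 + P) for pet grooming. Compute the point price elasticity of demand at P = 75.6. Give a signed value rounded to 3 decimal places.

-0.297

dD/dP = −1188000/(179 + P)² = -18.3273. At P = 75.6, D = 4666.14.
Ed = (dD/dP)·(P/D) = (-18.3273) × (75.6/4666.14) = -0.29693…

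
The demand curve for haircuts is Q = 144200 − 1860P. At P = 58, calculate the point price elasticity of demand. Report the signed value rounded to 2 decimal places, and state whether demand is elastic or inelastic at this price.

-2.97; elastic

dQ/dP = −1860. At P = 58, Q = 144200 − 1860(58) = 36320.
Ed = (dQ/dP)·(P/Q) = −1860 × (58/36320) = -2.9702…
|Ed| = 2.97 > 1, so demand is elastic.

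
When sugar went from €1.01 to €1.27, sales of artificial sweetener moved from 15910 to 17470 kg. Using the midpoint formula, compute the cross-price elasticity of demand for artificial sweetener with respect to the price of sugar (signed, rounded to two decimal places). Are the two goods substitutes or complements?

0.41; substitutes

%ΔQ_{artificial sweetener} = (17470 − 15910)/avg = 1560/16690 = 0.093469…
%ΔP_{sugar} = (1.27 − 1.01)/avg = 0.26/1.14 = 0.228070…
E_cross = (1560/16690) / (0.26/1.14) = 0.4098…
E_cross > 0 ⇒ the goods are substitutes.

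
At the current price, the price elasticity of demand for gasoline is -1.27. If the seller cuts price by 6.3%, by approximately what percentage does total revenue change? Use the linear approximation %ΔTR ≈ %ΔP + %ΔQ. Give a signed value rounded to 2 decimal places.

%ΔQ ≈ Ed × %ΔP = (-1.27) × (-6.3%) = +8.0010%
%ΔTR ≈ %ΔP + %ΔQ = (-6.3%) + (+8.0010%) = +1.7010%

+1.70%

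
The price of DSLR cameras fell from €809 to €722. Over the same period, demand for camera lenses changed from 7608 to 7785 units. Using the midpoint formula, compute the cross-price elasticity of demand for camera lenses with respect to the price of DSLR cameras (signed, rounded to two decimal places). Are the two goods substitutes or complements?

-0.20; complements

%ΔQ_{camera lenses} = (7785 − 7608)/avg = 177/7696.5 = 0.022997…
%ΔP_{DSLR cameras} = (722 − 809)/avg = -87/765.5 = -0.113651…
E_cross = (177/7696.5) / (-87/765.5) = -0.2023…
E_cross < 0 ⇒ the goods are complements.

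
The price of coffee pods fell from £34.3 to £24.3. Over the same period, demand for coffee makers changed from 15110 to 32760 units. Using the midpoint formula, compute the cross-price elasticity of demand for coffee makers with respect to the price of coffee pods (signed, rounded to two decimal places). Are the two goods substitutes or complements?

%ΔQ_{coffee makers} = (32760 − 15110)/avg = 17650/23935 = 0.737413…
%ΔP_{coffee pods} = (24.3 − 34.3)/avg = -10/29.3 = -0.341296…
E_cross = (17650/23935) / (-10/29.3) = -2.1606…
E_cross < 0 ⇒ the goods are complements.

-2.16; complements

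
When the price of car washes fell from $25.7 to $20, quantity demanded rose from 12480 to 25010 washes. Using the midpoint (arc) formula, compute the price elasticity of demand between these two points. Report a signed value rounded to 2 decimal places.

-2.68

%ΔQ = (25010 − 12480) / [(12480 + 25010)/2] = 12530/18745 = 0.668444…
%ΔP = (20 − 25.7) / [(25.7 + 20)/2] = -5.7/22.85 = -0.249452…
Arc Ed = %ΔQ / %ΔP = (12530/18745) / (-5.7/22.85) = -2.6796…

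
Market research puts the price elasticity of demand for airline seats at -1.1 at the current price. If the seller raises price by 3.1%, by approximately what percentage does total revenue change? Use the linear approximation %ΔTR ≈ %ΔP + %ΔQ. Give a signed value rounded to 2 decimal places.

%ΔQ ≈ Ed × %ΔP = (-1.1) × (+3.1%) = -3.4100%
%ΔTR ≈ %ΔP + %ΔQ = (+3.1%) + (-3.4100%) = -0.3100%

-0.31%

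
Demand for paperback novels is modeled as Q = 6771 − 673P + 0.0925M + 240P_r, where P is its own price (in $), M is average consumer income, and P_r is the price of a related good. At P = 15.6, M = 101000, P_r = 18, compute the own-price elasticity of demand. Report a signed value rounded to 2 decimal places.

At the given values, Q = 6771 − 673(15.6) + 0.0925(101000) + 240(18) = 9934.7.
∂Q/∂P = −673.
E = (-673) × (15.6/9934.7) = -1.0567…

-1.06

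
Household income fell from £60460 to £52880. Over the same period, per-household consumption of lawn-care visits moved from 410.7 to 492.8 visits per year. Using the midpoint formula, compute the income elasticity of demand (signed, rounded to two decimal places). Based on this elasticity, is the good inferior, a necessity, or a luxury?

-1.36; inferior

%ΔQ = (492.8 − 410.7)/[( 410.7 + 492.8)/2] = 82.1/451.75 = 0.181737…
%ΔIncome = (52880 − 60460)/[( 60460 + 52880)/2] = -7580/56670 = -0.133756…
E_income = (82.1/451.75) / (-7580/56670) = -1.3587…
E_income < 0 ⇒ inferior good.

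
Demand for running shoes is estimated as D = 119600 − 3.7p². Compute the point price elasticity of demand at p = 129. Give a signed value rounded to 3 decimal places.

dD/dp = −2·3.7·p = -954.6. At p = 129, D = 58028.3.
Ed = (dD/dp)·(p/D) = (-954.6) × (129/58028.3) = -2.12212…

-2.122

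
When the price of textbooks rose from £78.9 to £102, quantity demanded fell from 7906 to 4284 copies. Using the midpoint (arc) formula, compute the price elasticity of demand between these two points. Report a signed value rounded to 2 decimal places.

-2.33

%ΔQ = (4284 − 7906) / [(7906 + 4284)/2] = -3622/6095 = -0.594257…
%ΔP = (102 − 78.9) / [(78.9 + 102)/2] = 23.1/90.45 = 0.255389…
Arc Ed = %ΔQ / %ΔP = (-3622/6095) / (23.1/90.45) = -2.3268…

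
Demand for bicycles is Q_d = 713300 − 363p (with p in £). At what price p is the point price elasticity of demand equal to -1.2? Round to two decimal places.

1071.83

Ed = −363p/(713300 − 363p). Set this equal to -1.2:
363p = 1.2·(713300 − 363p) ⇒ 363p(1 + 1.2) = 1.2·713300
p = 1.2·713300 / (363·2.2) = 1071.8256…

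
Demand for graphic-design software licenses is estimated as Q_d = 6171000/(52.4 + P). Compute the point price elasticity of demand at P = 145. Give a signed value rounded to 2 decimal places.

-0.73

dQ_d/dP = −6171000/(52.4 + P)² = -158.366. At P = 145, Q_d = 31261.4.
Ed = (dQ_d/dP)·(P/Q_d) = (-158.366) × (145/31261.4) = -0.7345…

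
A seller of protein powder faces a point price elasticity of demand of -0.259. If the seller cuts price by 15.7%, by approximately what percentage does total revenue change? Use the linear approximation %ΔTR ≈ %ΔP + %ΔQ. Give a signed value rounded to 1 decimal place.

%ΔQ ≈ Ed × %ΔP = (-0.259) × (-15.7%) = +4.0663%
%ΔTR ≈ %ΔP + %ΔQ = (-15.7%) + (+4.0663%) = -11.6337%

-11.6%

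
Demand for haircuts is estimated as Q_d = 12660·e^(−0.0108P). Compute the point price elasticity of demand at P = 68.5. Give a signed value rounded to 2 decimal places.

-0.74

dQ_d/dP = −0.0108·Q_d = -65.2479. At P = 68.5, Q_d = 6041.47.
Ed = (dQ_d/dP)·(P/Q_d) = (-65.2479) × (68.5/6041.47) = -0.7398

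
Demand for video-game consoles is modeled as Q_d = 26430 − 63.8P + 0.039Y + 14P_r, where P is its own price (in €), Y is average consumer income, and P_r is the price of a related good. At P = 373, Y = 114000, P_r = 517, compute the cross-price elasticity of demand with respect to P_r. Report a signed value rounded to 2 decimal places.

At the given values, Q_d = 26430 − 63.8(373) + 0.039(114000) + 14(517) = 14316.6.
∂Q_d/∂P_r = 14.
E = (14) × (517/14316.6) = 0.5055…

0.51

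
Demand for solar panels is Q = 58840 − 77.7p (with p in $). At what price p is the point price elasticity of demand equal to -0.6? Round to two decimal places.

283.98

Ed = −77.7p/(58840 − 77.7p). Set this equal to -0.6:
77.7p = 0.6·(58840 − 77.7p) ⇒ 77.7p(1 + 0.6) = 0.6·58840
p = 0.6·58840 / (77.7·1.6) = 283.9768…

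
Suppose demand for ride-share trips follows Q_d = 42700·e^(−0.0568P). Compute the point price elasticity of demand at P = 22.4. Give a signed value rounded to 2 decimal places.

dQ_d/dP = −0.0568·Q_d = -679.539. At P = 22.4, Q_d = 11963.7.
Ed = (dQ_d/dP)·(P/Q_d) = (-679.539) × (22.4/11963.7) = -1.2723…

-1.27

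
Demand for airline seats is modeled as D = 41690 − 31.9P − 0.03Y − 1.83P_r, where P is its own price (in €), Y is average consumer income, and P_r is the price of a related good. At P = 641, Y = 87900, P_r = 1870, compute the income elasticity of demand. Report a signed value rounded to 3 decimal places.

-0.174

At the given values, D = 41690 − 31.9(641) − 0.03(87900) − 1.83(1870) = 15183.
∂D/∂Y = -0.03.
E = (-0.03) × (87900/15183) = -0.17368…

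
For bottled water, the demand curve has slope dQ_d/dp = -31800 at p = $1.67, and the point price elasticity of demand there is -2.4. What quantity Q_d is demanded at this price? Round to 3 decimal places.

Ed = (dQ_d/dp)·(p/Q_d) ⇒ Q_d = (dQ_d/dp)·p/Ed = (-31800)·1.67/(-2.4) = 22127.5

22127.500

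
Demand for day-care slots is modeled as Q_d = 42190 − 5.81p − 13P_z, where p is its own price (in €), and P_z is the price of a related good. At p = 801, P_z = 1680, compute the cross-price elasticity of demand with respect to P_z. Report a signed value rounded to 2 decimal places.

-1.39

At the given values, Q_d = 42190 − 5.81(801) − 13(1680) = 15696.19.
∂Q_d/∂P_z = -13.
E = (-13) × (1680/15696.19) = -1.3914…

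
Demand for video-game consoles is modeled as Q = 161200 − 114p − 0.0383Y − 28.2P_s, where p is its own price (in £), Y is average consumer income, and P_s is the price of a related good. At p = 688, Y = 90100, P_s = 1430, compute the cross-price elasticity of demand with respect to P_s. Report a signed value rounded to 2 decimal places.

At the given values, Q = 161200 − 114(688) − 0.0383(90100) − 28.2(1430) = 38991.17.
∂Q/∂P_s = -28.2.
E = (-28.2) × (1430/38991.17) = -1.0342…

-1.03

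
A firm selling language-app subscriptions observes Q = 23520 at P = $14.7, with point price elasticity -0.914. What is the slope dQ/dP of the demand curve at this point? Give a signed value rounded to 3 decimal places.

-1462.400

Ed = (dQ/dP)·(P/Q) ⇒ dQ/dP = Ed·Q/P = (-0.914)·23520/14.7 = -1462.4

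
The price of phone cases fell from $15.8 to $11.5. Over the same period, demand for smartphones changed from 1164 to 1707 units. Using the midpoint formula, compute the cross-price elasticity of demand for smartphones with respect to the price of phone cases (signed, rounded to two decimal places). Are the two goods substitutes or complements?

%ΔQ_{smartphones} = (1707 − 1164)/avg = 543/1435.5 = 0.378265…
%ΔP_{phone cases} = (11.5 − 15.8)/avg = -4.3/13.65 = -0.315018…
E_cross = (543/1435.5) / (-4.3/13.65) = -1.2007…
E_cross < 0 ⇒ the goods are complements.

-1.20; complements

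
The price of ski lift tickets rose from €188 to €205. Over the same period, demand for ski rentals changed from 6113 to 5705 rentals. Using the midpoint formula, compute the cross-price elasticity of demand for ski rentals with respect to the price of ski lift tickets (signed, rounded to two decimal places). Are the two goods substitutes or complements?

-0.80; complements

%ΔQ_{ski rentals} = (5705 − 6113)/avg = -408/5909 = -0.069047…
%ΔP_{ski lift tickets} = (205 − 188)/avg = 17/196.5 = 0.086513…
E_cross = (-408/5909) / (17/196.5) = -0.7981…
E_cross < 0 ⇒ the goods are complements.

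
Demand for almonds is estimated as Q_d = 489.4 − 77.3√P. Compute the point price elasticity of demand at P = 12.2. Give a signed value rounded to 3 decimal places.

dQ_d/dP = −77.3/(2√P) = -11.0655. At P = 12.2, Q_d = 219.403.
Ed = (dQ_d/dP)·(P/Q_d) = (-11.0655) × (12.2/219.403) = -0.61530…

-0.615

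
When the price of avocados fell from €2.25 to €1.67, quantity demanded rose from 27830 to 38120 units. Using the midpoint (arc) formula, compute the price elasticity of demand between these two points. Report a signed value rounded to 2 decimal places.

-1.05

%ΔQ = (38120 − 27830) / [(27830 + 38120)/2] = 10290/32975 = 0.312054…
%ΔP = (1.67 − 2.25) / [(2.25 + 1.67)/2] = -0.58/1.96 = -0.295918…
Arc Ed = %ΔQ / %ΔP = (10290/32975) / (-0.58/1.96) = -1.0545…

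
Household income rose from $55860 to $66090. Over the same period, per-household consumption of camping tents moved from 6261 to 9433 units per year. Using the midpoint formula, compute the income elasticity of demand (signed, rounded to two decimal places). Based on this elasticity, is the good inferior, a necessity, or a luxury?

%ΔQ = (9433 − 6261)/[( 6261 + 9433)/2] = 3172/7847 = 0.404230…
%ΔIncome = (66090 − 55860)/[( 55860 + 66090)/2] = 10230/60975 = 0.167773…
E_income = (3172/7847) / (10230/60975) = 2.4093…
E_income > 1 ⇒ normal good, luxury.

2.41; luxury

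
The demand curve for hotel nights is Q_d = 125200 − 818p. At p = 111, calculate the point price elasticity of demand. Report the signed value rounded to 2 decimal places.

-2.64

dQ_d/dp = −818. At p = 111, Q_d = 125200 − 818(111) = 34402.
Ed = (dQ_d/dp)·(p/Q_d) = −818 × (111/34402) = -2.6393…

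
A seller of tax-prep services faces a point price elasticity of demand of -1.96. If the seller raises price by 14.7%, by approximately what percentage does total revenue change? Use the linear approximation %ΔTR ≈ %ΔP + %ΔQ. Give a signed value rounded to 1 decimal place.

-14.1%

%ΔQ ≈ Ed × %ΔP = (-1.96) × (+14.7%) = -28.8120%
%ΔTR ≈ %ΔP + %ΔQ = (+14.7%) + (-28.8120%) = -14.1120%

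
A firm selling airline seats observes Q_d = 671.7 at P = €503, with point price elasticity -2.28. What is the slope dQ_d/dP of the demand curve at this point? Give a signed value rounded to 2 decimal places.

-3.04

Ed = (dQ_d/dP)·(P/Q_d) ⇒ dQ_d/dP = Ed·Q_d/P = (-2.28)·671.7/503 = -3.0446…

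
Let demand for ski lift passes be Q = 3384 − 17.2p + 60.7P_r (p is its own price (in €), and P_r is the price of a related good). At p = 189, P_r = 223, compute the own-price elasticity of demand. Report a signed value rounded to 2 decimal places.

At the given values, Q = 3384 − 17.2(189) + 60.7(223) = 13669.3.
∂Q/∂p = −17.2.
E = (-17.2) × (189/13669.3) = -0.2378…

-0.24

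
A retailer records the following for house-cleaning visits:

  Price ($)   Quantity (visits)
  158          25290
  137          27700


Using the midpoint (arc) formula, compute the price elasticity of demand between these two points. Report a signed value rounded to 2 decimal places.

-0.64

%ΔQ = (27700 − 25290) / [(25290 + 27700)/2] = 2410/26495 = 0.090960…
%ΔP = (137 − 158) / [(158 + 137)/2] = -21/147.5 = -0.142372…
Arc Ed = %ΔQ / %ΔP = (2410/26495) / (-21/147.5) = -0.6388…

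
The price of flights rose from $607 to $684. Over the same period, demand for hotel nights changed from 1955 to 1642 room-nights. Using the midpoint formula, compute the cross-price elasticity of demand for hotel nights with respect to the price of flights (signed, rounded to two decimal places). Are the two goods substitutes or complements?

%ΔQ_{hotel nights} = (1642 − 1955)/avg = -313/1798.5 = -0.174033…
%ΔP_{flights} = (684 − 607)/avg = 77/645.5 = 0.119287…
E_cross = (-313/1798.5) / (77/645.5) = -1.4589…
E_cross < 0 ⇒ the goods are complements.

-1.46; complements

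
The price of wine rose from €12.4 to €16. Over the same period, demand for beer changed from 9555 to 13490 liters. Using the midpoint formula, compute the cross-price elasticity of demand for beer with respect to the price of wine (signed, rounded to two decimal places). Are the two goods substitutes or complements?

%ΔQ_{beer} = (13490 − 9555)/avg = 3935/11522.5 = 0.341505…
%ΔP_{wine} = (16 − 12.4)/avg = 3.6/14.2 = 0.253521…
E_cross = (3935/11522.5) / (3.6/14.2) = 1.3470…
E_cross > 0 ⇒ the goods are substitutes.

1.35; substitutes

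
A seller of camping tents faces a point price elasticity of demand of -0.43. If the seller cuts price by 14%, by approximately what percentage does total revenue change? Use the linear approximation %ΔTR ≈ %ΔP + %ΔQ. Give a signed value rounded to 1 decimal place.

-8.0%

%ΔQ ≈ Ed × %ΔP = (-0.43) × (-14%) = +6.0200%
%ΔTR ≈ %ΔP + %ΔQ = (-14%) + (+6.0200%) = -7.9800%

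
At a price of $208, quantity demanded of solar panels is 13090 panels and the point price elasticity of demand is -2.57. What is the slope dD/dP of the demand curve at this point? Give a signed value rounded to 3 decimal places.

-161.737

Ed = (dD/dP)·(P/D) ⇒ dD/dP = Ed·D/P = (-2.57)·13090/208 = -161.73701…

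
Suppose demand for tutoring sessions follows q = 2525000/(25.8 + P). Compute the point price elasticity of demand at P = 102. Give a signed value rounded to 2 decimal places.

-0.80

dq/dP = −2525000/(25.8 + P)² = -154.597. At P = 102, q = 19757.4.
Ed = (dq/dP)·(P/q) = (-154.597) × (102/19757.4) = -0.7981…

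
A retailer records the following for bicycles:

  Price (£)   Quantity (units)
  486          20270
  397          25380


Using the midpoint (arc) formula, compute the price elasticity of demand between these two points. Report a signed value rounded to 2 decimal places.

-1.11

%ΔQ = (25380 − 20270) / [(20270 + 25380)/2] = 5110/22825 = 0.223877…
%ΔP = (397 − 486) / [(486 + 397)/2] = -89/441.5 = -0.201585…
Arc Ed = %ΔQ / %ΔP = (5110/22825) / (-89/441.5) = -1.1105…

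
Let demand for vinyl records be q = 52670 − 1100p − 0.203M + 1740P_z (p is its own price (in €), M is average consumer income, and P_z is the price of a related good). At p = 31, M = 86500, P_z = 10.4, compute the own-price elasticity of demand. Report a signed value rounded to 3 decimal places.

-1.785

At the given values, q = 52670 − 1100(31) − 0.203(86500) + 1740(10.4) = 19106.5.
∂q/∂p = −1100.
E = (-1100) × (31/19106.5) = -1.78473…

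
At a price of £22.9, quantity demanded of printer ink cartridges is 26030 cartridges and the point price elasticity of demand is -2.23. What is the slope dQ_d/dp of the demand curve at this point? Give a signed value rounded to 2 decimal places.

-2534.80

Ed = (dQ_d/dp)·(p/Q_d) ⇒ dQ_d/dp = Ed·Q_d/p = (-2.23)·26030/22.9 = -2534.7991…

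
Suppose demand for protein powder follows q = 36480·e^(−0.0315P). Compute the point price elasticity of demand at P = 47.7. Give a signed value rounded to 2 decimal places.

-1.50

dq/dP = −0.0315·q = -255.75. At P = 47.7, q = 8119.06.
Ed = (dq/dP)·(P/q) = (-255.75) × (47.7/8119.06) = -1.5025…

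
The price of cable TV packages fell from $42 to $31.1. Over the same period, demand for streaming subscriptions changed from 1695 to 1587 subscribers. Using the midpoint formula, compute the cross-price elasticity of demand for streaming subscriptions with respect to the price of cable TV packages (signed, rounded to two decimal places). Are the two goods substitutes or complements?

0.22; substitutes

%ΔQ_{streaming subscriptions} = (1587 − 1695)/avg = -108/1641 = -0.065813…
%ΔP_{cable TV packages} = (31.1 − 42)/avg = -10.9/36.55 = -0.298221…
E_cross = (-108/1641) / (-10.9/36.55) = 0.2206…
E_cross > 0 ⇒ the goods are substitutes.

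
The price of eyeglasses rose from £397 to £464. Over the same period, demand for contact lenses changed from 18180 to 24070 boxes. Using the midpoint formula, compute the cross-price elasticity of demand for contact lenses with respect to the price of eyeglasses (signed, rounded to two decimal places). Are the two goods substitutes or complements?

%ΔQ_{contact lenses} = (24070 − 18180)/avg = 5890/21125 = 0.278816…
%ΔP_{eyeglasses} = (464 − 397)/avg = 67/430.5 = 0.155632…
E_cross = (5890/21125) / (67/430.5) = 1.7915…
E_cross > 0 ⇒ the goods are substitutes.

1.79; substitutes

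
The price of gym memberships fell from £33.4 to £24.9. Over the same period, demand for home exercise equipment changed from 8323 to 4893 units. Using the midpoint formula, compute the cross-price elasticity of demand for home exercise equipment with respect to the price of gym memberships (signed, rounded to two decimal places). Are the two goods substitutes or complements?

1.78; substitutes

%ΔQ_{home exercise equipment} = (4893 − 8323)/avg = -3430/6608 = -0.519067…
%ΔP_{gym memberships} = (24.9 − 33.4)/avg = -8.5/29.15 = -0.291595…
E_cross = (-3430/6608) / (-8.5/29.15) = 1.7800…
E_cross > 0 ⇒ the goods are substitutes.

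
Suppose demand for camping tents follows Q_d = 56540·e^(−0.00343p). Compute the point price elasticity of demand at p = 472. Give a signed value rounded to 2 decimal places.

-1.62

dQ_d/dp = −0.00343·Q_d = -38.4189. At p = 472, Q_d = 11200.8.
Ed = (dQ_d/dp)·(p/Q_d) = (-38.4189) × (472/11200.8) = -1.6189…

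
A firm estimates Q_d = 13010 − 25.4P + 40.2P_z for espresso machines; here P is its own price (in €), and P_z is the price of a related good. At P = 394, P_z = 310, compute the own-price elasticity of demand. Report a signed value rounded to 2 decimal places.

At the given values, Q_d = 13010 − 25.4(394) + 40.2(310) = 15464.4.
∂Q_d/∂P = −25.4.
E = (-25.4) × (394/15464.4) = -0.6471…

-0.65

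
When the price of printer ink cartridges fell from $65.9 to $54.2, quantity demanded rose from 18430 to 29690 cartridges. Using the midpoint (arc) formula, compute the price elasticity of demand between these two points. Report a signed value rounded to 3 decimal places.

-2.402

%ΔQ = (29690 − 18430) / [(18430 + 29690)/2] = 11260/24060 = 0.467996…
%ΔP = (54.2 − 65.9) / [(65.9 + 54.2)/2] = -11.7/60.05 = -0.194837…
Arc Ed = %ΔQ / %ΔP = (11260/24060) / (-11.7/60.05) = -2.40198…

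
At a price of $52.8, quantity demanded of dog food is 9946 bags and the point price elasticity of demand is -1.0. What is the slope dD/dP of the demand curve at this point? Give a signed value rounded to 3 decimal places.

Ed = (dD/dP)·(P/D) ⇒ dD/dP = Ed·D/P = (-1.0)·9946/52.8 = -188.37121…

-188.371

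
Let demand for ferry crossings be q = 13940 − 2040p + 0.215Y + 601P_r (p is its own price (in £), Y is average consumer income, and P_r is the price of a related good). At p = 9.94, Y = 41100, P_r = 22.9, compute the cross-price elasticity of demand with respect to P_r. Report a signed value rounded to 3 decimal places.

At the given values, q = 13940 − 2040(9.94) + 0.215(41100) + 601(22.9) = 16261.8.
∂q/∂P_r = 601.
E = (601) × (22.9/16261.8) = 0.84633…

0.846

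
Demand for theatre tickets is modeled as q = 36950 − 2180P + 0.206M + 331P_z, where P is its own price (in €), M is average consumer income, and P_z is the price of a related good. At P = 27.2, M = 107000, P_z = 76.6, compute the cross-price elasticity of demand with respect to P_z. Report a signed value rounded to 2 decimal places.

1.01

At the given values, q = 36950 − 2180(27.2) + 0.206(107000) + 331(76.6) = 25050.6.
∂q/∂P_z = 331.
E = (331) × (76.6/25050.6) = 1.0121…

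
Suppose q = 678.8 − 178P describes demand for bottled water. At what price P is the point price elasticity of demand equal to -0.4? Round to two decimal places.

Ed = −178P/(678.8 − 178P). Set this equal to -0.4:
178P = 0.4·(678.8 − 178P) ⇒ 178P(1 + 0.4) = 0.4·678.8
P = 0.4·678.8 / (178·1.4) = 1.0895…

1.09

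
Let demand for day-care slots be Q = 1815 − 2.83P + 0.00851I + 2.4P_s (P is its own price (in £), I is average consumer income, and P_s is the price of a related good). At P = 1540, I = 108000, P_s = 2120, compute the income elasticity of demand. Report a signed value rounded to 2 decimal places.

0.27

At the given values, Q = 1815 − 2.83(1540) + 0.00851(108000) + 2.4(2120) = 3463.88.
∂Q/∂I = 0.00851.
E = (0.00851) × (108000/3463.88) = 0.2653…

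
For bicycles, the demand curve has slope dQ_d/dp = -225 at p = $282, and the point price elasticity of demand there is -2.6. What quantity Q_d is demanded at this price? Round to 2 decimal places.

24403.85

Ed = (dQ_d/dp)·(p/Q_d) ⇒ Q_d = (dQ_d/dp)·p/Ed = (-225)·282/(-2.6) = 24403.8461…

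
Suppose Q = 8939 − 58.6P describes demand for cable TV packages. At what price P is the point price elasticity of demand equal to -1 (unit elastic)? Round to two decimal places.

76.27

Ed = −58.6P/(8939 − 58.6P). Set this equal to -1:
58.6P = 1·(8939 − 58.6P) ⇒ 58.6P(1 + 1) = 1·8939
P = 1·8939 / (58.6·2) = 76.2713…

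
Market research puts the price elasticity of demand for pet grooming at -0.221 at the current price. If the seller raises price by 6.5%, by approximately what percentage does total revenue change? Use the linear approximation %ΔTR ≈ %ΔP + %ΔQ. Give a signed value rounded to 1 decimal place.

+5.1%

%ΔQ ≈ Ed × %ΔP = (-0.221) × (+6.5%) = -1.4365%
%ΔTR ≈ %ΔP + %ΔQ = (+6.5%) + (-1.4365%) = +5.0635%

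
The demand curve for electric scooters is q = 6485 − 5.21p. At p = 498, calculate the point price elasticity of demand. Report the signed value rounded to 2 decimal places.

dq/dp = −5.21. At p = 498, q = 6485 − 5.21(498) = 3890.42.
Ed = (dq/dp)·(p/q) = −5.21 × (498/3890.42) = -0.6669…

-0.67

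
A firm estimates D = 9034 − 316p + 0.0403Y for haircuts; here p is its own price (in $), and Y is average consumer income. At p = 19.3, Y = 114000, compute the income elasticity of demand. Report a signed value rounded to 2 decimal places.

At the given values, D = 9034 − 316(19.3) + 0.0403(114000) = 7529.4.
∂D/∂Y = 0.0403.
E = (0.0403) × (114000/7529.4) = 0.6101…

0.61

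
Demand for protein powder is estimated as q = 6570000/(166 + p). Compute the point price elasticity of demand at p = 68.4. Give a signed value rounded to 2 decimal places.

dq/dp = −6570000/(166 + p)² = -119.578. At p = 68.4, q = 28029.
Ed = (dq/dp)·(p/q) = (-119.578) × (68.4/28029) = -0.2918…

-0.29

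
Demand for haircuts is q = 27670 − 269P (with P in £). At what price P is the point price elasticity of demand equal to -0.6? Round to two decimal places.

Ed = −269P/(27670 − 269P). Set this equal to -0.6:
269P = 0.6·(27670 − 269P) ⇒ 269P(1 + 0.6) = 0.6·27670
P = 0.6·27670 / (269·1.6) = 38.5734…

38.57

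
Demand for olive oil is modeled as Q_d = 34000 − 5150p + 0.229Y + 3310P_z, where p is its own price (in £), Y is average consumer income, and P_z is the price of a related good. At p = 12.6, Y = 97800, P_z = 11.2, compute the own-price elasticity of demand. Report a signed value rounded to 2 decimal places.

-2.27

At the given values, Q_d = 34000 − 5150(12.6) + 0.229(97800) + 3310(11.2) = 28578.2.
∂Q_d/∂p = −5150.
E = (-5150) × (12.6/28578.2) = -2.2706…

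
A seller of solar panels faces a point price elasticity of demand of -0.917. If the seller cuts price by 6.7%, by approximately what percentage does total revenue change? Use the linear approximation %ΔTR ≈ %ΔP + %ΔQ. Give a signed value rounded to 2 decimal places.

-0.56%

%ΔQ ≈ Ed × %ΔP = (-0.917) × (-6.7%) = +6.1439%
%ΔTR ≈ %ΔP + %ΔQ = (-6.7%) + (+6.1439%) = -0.5561%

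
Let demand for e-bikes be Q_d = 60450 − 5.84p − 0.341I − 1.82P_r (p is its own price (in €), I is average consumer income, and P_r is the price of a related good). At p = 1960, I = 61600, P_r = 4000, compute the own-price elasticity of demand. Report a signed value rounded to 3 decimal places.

-0.552

At the given values, Q_d = 60450 − 5.84(1960) − 0.341(61600) − 1.82(4000) = 20718.
∂Q_d/∂p = −5.84.
E = (-5.84) × (1960/20718) = -0.55248…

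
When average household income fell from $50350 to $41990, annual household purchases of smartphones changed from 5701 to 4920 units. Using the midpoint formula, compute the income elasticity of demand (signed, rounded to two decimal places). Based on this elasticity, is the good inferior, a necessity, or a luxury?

0.81; necessity

%ΔQ = (4920 − 5701)/[( 5701 + 4920)/2] = -781/5310.5 = -0.147067…
%ΔIncome = (41990 − 50350)/[( 50350 + 41990)/2] = -8360/46170 = -0.181069…
E_income = (-781/5310.5) / (-8360/46170) = 0.8122…
0 < E_income < 1 ⇒ normal good, necessity.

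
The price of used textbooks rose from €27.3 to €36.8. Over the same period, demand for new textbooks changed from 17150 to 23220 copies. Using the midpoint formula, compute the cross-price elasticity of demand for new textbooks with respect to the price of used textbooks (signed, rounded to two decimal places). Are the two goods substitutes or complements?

1.01; substitutes

%ΔQ_{new textbooks} = (23220 − 17150)/avg = 6070/20185 = 0.300718…
%ΔP_{used textbooks} = (36.8 − 27.3)/avg = 9.5/32.05 = 0.296411…
E_cross = (6070/20185) / (9.5/32.05) = 1.0145…
E_cross > 0 ⇒ the goods are substitutes.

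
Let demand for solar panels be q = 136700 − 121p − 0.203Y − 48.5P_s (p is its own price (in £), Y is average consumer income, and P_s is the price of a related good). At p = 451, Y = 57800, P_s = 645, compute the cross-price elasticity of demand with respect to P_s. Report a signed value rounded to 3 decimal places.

At the given values, q = 136700 − 121(451) − 0.203(57800) − 48.5(645) = 39113.1.
∂q/∂P_s = -48.5.
E = (-48.5) × (645/39113.1) = -0.79979…

-0.800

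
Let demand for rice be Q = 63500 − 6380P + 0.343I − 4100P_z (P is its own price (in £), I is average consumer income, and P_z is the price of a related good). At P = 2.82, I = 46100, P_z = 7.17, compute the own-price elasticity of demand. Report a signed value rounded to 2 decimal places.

-0.56

At the given values, Q = 63500 − 6380(2.82) + 0.343(46100) − 4100(7.17) = 31923.7.
∂Q/∂P = −6380.
E = (-6380) × (2.82/31923.7) = -0.5635…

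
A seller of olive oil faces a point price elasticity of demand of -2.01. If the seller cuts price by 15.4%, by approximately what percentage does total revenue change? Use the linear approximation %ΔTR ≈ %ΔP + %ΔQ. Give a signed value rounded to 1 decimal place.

+15.6%

%ΔQ ≈ Ed × %ΔP = (-2.01) × (-15.4%) = +30.9540%
%ΔTR ≈ %ΔP + %ΔQ = (-15.4%) + (+30.9540%) = +15.5540%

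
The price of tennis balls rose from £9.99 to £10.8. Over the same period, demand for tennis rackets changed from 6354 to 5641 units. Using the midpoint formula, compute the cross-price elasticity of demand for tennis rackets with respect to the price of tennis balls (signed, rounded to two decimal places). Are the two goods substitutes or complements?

%ΔQ_{tennis rackets} = (5641 − 6354)/avg = -713/5997.5 = -0.118882…
%ΔP_{tennis balls} = (10.8 − 9.99)/avg = 0.81/10.395 = 0.077922…
E_cross = (-713/5997.5) / (0.81/10.395) = -1.5256…
E_cross < 0 ⇒ the goods are complements.

-1.53; complements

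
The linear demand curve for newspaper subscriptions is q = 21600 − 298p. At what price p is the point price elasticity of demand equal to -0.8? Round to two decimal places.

Ed = −298p/(21600 − 298p). Set this equal to -0.8:
298p = 0.8·(21600 − 298p) ⇒ 298p(1 + 0.8) = 0.8·21600
p = 0.8·21600 / (298·1.8) = 32.2147…

32.21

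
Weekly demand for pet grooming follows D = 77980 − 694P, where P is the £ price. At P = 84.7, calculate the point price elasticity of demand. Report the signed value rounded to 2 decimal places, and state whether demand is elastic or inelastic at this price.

-3.06; elastic

dD/dP = −694. At P = 84.7, D = 77980 − 694(84.7) = 19198.2.
Ed = (dD/dP)·(P/D) = −694 × (84.7/19198.2) = -3.0618…
|Ed| = 3.06 > 1, so demand is elastic.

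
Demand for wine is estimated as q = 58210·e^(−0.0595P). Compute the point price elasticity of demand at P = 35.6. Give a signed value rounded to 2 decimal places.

-2.12

dq/dP = −0.0595·q = -416.478. At P = 35.6, q = 6999.63.
Ed = (dq/dP)·(P/q) = (-416.478) × (35.6/6999.63) = -2.1182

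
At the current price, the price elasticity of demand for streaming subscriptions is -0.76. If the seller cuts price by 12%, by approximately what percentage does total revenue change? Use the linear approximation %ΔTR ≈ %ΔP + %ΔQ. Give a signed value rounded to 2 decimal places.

-2.88%

%ΔQ ≈ Ed × %ΔP = (-0.76) × (-12%) = +9.1200%
%ΔTR ≈ %ΔP + %ΔQ = (-12%) + (+9.1200%) = -2.8800%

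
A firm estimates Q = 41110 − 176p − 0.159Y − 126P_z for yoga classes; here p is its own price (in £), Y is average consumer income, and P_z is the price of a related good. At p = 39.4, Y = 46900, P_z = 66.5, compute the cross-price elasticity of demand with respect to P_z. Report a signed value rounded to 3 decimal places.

-0.457

At the given values, Q = 41110 − 176(39.4) − 0.159(46900) − 126(66.5) = 18339.5.
∂Q/∂P_z = -126.
E = (-126) × (66.5/18339.5) = -0.45688…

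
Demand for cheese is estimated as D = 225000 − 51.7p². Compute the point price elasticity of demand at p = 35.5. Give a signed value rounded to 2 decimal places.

dD/dp = −2·51.7·p = -3670.7. At p = 35.5, D = 159845.075.
Ed = (dD/dp)·(p/D) = (-3670.7) × (35.5/159845.075) = -0.8152…

-0.82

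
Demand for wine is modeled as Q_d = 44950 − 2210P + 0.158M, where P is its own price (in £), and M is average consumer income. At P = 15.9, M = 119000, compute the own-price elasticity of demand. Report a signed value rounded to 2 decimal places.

-1.23

At the given values, Q_d = 44950 − 2210(15.9) + 0.158(119000) = 28613.
∂Q_d/∂P = −2210.
E = (-2210) × (15.9/28613) = -1.2280…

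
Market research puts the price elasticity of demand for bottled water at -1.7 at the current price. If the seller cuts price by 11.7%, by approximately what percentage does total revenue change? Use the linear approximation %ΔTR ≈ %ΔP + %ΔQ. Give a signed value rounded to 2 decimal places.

+8.19%

%ΔQ ≈ Ed × %ΔP = (-1.7) × (-11.7%) = +19.8900%
%ΔTR ≈ %ΔP + %ΔQ = (-11.7%) + (+19.8900%) = +8.1900%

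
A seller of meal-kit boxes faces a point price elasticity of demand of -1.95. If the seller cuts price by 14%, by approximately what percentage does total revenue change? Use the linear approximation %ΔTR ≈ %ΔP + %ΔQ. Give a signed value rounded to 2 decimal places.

+13.30%

%ΔQ ≈ Ed × %ΔP = (-1.95) × (-14%) = +27.3000%
%ΔTR ≈ %ΔP + %ΔQ = (-14%) + (+27.3000%) = +13.3000%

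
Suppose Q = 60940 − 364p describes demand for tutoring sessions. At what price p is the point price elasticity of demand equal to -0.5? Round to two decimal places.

Ed = −364p/(60940 − 364p). Set this equal to -0.5:
364p = 0.5·(60940 − 364p) ⇒ 364p(1 + 0.5) = 0.5·60940
p = 0.5·60940 / (364·1.5) = 55.8058…

55.81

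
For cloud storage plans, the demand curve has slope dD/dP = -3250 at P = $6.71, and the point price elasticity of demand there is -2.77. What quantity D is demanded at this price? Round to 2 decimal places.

Ed = (dD/dP)·(P/D) ⇒ D = (dD/dP)·P/Ed = (-3250)·6.71/(-2.77) = 7872.7436…

7872.74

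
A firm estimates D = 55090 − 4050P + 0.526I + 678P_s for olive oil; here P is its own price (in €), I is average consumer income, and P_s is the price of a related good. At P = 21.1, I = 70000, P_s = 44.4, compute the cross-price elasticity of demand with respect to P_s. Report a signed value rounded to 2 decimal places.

0.82

At the given values, D = 55090 − 4050(21.1) + 0.526(70000) + 678(44.4) = 36558.2.
∂D/∂P_s = 678.
E = (678) × (44.4/36558.2) = 0.8234…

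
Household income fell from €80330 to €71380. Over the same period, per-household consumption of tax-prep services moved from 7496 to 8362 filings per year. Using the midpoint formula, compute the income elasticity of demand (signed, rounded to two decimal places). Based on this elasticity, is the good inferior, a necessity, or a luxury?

-0.93; inferior

%ΔQ = (8362 − 7496)/[( 7496 + 8362)/2] = 866/7929 = 0.109219…
%ΔIncome = (71380 − 80330)/[( 80330 + 71380)/2] = -8950/75855 = -0.117988…
E_income = (866/7929) / (-8950/75855) = -0.9256…
E_income < 0 ⇒ inferior good.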